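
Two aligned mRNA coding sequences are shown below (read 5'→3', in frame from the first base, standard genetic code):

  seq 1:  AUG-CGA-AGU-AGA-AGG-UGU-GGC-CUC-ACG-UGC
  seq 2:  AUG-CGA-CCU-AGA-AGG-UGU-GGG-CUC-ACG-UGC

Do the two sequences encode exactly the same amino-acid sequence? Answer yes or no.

Codon 1: AUG Met / AUG Met — identical.
Codon 2: CGA Arg / CGA Arg — identical.
Codon 3: AGU Ser / CCU Pro — nonsynonymous.
Codon 4: AGA Arg / AGA Arg — identical.
Codon 5: AGG Arg / AGG Arg — identical.
Codon 6: UGU Cys / UGU Cys — identical.
Codon 7: GGC Gly / GGG Gly — synonymous.
Codon 8: CUC Leu / CUC Leu — identical.
Codon 9: ACG Thr / ACG Thr — identical.
Codon 10: UGC Cys / UGC Cys — identical.
Nonsynonymous differences: 1 → different protein.

no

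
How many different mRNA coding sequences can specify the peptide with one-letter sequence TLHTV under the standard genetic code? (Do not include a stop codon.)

Thr: 4 codons.
Leu: 6 codons.
His: 2 codons.
Thr: 4 codons.
Val: 4 codons.
4 × 6 × 2 × 4 × 4 = 768.

768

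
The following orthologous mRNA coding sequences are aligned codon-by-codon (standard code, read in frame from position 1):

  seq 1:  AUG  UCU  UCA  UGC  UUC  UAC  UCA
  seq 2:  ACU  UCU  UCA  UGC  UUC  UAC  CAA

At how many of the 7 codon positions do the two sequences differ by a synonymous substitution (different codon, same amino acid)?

Codon 1: AUG Met / ACU Thr — nonsynonymous.
Codon 2: UCU Ser / UCU Ser — identical.
Codon 3: UCA Ser / UCA Ser — identical.
Codon 4: UGC Cys / UGC Cys — identical.
Codon 5: UUC Phe / UUC Phe — identical.
Codon 6: UAC Tyr / UAC Tyr — identical.
Codon 7: UCA Ser / CAA Gln — nonsynonymous.
Synonymous differences: 0.

0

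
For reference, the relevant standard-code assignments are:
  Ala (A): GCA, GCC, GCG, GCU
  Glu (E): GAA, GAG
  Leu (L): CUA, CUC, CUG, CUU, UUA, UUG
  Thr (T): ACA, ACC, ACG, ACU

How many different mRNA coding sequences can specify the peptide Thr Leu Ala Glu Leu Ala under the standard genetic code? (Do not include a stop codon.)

4608

Thr: 4 codons.
Leu: 6 codons.
Ala: 4 codons.
Glu: 2 codons.
Leu: 6 codons.
Ala: 4 codons.
4 × 6 × 4 × 2 × 6 × 4 = 4608.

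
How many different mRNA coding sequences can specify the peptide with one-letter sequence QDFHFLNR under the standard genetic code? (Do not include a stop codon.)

2304

Gln: 2 codons.
Asp: 2 codons.
Phe: 2 codons.
His: 2 codons.
Phe: 2 codons.
Leu: 6 codons.
Asn: 2 codons.
Arg: 6 codons.
2 × 2 × 2 × 2 × 2 × 6 × 2 × 6 = 2304.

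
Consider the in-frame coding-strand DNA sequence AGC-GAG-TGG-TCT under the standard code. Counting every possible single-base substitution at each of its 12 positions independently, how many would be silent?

5

Codon 1 (AGC, Ser): 1 synonymous substitution.
Codon 2 (GAG, Glu): 1 synonymous substitution.
Codon 3 (TGG, Trp): 0 synonymous substitutions.
Codon 4 (TCT, Ser): 3 synonymous substitutions.
Total: 1 + 1 + 0 + 3 = 5.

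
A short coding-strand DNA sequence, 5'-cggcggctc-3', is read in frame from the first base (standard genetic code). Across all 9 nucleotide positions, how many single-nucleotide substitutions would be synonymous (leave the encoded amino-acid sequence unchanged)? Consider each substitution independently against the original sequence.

11

Codon 1 (CGG, Arg): 4 synonymous substitutions.
Codon 2 (CGG, Arg): 4 synonymous substitutions.
Codon 3 (CTC, Leu): 3 synonymous substitutions.
Total: 4 + 4 + 3 = 11.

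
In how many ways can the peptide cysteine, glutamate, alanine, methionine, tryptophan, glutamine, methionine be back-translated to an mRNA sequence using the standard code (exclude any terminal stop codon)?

32

Cys: 2 codons.
Glu: 2 codons.
Ala: 4 codons.
Met: 1 codon.
Trp: 1 codon.
Gln: 2 codons.
Met: 1 codon.
2 × 2 × 4 × 1 × 1 × 2 × 1 = 32.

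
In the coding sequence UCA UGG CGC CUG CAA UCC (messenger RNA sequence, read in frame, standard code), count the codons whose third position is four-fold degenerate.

Codon 1 UCA (Ser): third position 4-fold.
Codon 2 UGG (Trp): third position 1-fold.
Codon 3 CGC (Arg): third position 4-fold.
Codon 4 CUG (Leu): third position 4-fold.
Codon 5 CAA (Gln): third position 2-fold.
Codon 6 UCC (Ser): third position 4-fold.
Four-fold degenerate third positions: 4.

4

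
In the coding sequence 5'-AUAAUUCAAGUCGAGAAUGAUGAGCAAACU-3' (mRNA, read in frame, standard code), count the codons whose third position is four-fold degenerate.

2

Codon 1 AUA (Ile): third position 3-fold.
Codon 2 AUU (Ile): third position 3-fold.
Codon 3 CAA (Gln): third position 2-fold.
Codon 4 GUC (Val): third position 4-fold.
Codon 5 GAG (Glu): third position 2-fold.
Codon 6 AAU (Asn): third position 2-fold.
Codon 7 GAU (Asp): third position 2-fold.
Codon 8 GAG (Glu): third position 2-fold.
Codon 9 CAA (Gln): third position 2-fold.
Codon 10 ACU (Thr): third position 4-fold.
Four-fold degenerate third positions: 2.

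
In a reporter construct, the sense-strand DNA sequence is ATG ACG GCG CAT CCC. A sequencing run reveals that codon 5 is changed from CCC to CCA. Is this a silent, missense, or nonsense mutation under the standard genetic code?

Position 15 falls in codon 5: CCC → Pro.
After the substitution the codon is CCA → Pro.
Both encode Pro, so the change is synonymous.

silent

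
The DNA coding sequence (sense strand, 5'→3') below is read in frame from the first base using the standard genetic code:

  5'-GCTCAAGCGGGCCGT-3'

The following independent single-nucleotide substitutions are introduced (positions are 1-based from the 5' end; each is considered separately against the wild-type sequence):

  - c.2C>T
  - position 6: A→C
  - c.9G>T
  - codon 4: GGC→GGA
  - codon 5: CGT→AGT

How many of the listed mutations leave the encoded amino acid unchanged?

Codon 1: GCT (Ala) → GTT (Val) — missense.
Codon 2: CAA (Gln) → CAC (His) — missense.
Codon 3: GCG (Ala) → GCT (Ala) — synonymous.
Codon 4: GGC (Gly) → GGA (Gly) — synonymous.
Codon 5: CGT (Arg) → AGT (Ser) — missense.
Synonymous: 2 of 5.

2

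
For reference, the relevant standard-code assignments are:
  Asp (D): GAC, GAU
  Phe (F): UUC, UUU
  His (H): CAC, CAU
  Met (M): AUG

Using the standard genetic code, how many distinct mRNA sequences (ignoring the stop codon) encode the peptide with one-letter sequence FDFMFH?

Phe: 2 codons.
Asp: 2 codons.
Phe: 2 codons.
Met: 1 codon.
Phe: 2 codons.
His: 2 codons.
2 × 2 × 2 × 1 × 2 × 2 = 32.

32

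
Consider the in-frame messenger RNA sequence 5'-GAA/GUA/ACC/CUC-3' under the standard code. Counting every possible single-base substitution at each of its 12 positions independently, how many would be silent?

10

Codon 1 (GAA, Glu): 1 synonymous substitution.
Codon 2 (GUA, Val): 3 synonymous substitutions.
Codon 3 (ACC, Thr): 3 synonymous substitutions.
Codon 4 (CUC, Leu): 3 synonymous substitutions.
Total: 1 + 3 + 3 + 3 = 10.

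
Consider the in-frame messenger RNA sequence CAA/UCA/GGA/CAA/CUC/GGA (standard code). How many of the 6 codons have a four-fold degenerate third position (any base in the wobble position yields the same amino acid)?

Codon 1 CAA (Gln): third position 2-fold.
Codon 2 UCA (Ser): third position 4-fold.
Codon 3 GGA (Gly): third position 4-fold.
Codon 4 CAA (Gln): third position 2-fold.
Codon 5 CUC (Leu): third position 4-fold.
Codon 6 GGA (Gly): third position 4-fold.
Four-fold degenerate third positions: 4.

4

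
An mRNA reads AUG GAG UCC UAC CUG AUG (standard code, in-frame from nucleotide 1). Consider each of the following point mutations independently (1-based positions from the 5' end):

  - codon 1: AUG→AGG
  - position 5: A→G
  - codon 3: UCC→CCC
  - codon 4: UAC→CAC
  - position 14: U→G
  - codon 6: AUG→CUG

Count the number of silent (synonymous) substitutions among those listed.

0

Codon 1: AUG (Met) → AGG (Arg) — missense.
Codon 2: GAG (Glu) → GGG (Gly) — missense.
Codon 3: UCC (Ser) → CCC (Pro) — missense.
Codon 4: UAC (Tyr) → CAC (His) — missense.
Codon 5: CUG (Leu) → CGG (Arg) — missense.
Codon 6: AUG (Met) → CUG (Leu) — missense.
Synonymous: 0 of 6.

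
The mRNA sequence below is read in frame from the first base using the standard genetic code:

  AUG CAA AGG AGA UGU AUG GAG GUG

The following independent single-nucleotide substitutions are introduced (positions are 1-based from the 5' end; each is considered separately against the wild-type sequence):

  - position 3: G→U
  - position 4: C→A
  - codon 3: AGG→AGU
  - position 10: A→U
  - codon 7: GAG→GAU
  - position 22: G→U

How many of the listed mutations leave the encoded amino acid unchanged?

Codon 1: AUG (Met) → AUU (Ile) — missense.
Codon 2: CAA (Gln) → AAA (Lys) — missense.
Codon 3: AGG (Arg) → AGU (Ser) — missense.
Codon 4: AGA (Arg) → UGA (Stop) — nonsense.
Codon 7: GAG (Glu) → GAU (Asp) — missense.
Codon 8: GUG (Val) → UUG (Leu) — missense.
Synonymous: 0 of 6.

0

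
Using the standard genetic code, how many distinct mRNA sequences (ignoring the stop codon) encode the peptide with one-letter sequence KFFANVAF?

Lys: 2 codons.
Phe: 2 codons.
Phe: 2 codons.
Ala: 4 codons.
Asn: 2 codons.
Val: 4 codons.
Ala: 4 codons.
Phe: 2 codons.
2 × 2 × 2 × 4 × 2 × 4 × 4 × 2 = 2048.

2048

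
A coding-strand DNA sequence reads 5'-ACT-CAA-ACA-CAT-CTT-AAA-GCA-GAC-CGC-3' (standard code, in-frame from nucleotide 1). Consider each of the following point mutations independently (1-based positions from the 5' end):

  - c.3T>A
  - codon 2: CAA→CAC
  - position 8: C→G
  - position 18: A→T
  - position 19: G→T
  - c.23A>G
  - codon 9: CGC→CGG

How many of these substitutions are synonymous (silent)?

2

Codon 1: ACT (Thr) → ACA (Thr) — synonymous.
Codon 2: CAA (Gln) → CAC (His) — missense.
Codon 3: ACA (Thr) → AGA (Arg) — missense.
Codon 6: AAA (Lys) → AAT (Asn) — missense.
Codon 7: GCA (Ala) → TCA (Ser) — missense.
Codon 8: GAC (Asp) → GGC (Gly) — missense.
Codon 9: CGC (Arg) → CGG (Arg) — synonymous.
Synonymous: 2 of 7.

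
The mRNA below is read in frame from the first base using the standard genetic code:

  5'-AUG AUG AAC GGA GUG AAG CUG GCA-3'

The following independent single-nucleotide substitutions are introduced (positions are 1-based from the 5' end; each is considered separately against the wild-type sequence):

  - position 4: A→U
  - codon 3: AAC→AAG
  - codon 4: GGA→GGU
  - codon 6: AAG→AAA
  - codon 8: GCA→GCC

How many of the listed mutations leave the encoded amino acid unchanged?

Codon 2: AUG (Met) → UUG (Leu) — missense.
Codon 3: AAC (Asn) → AAG (Lys) — missense.
Codon 4: GGA (Gly) → GGU (Gly) — synonymous.
Codon 6: AAG (Lys) → AAA (Lys) — synonymous.
Codon 8: GCA (Ala) → GCC (Ala) — synonymous.
Synonymous: 3 of 5.

3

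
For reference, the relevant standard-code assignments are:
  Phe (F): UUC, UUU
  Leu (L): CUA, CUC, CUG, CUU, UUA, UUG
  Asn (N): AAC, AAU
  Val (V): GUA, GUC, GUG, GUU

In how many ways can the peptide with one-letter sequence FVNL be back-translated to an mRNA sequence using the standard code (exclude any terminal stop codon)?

Phe: 2 codons.
Val: 4 codons.
Asn: 2 codons.
Leu: 6 codons.
2 × 4 × 2 × 6 = 96.

96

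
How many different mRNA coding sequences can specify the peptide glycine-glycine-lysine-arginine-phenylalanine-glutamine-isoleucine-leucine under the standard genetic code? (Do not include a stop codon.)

Gly: 4 codons.
Gly: 4 codons.
Lys: 2 codons.
Arg: 6 codons.
Phe: 2 codons.
Gln: 2 codons.
Ile: 3 codons.
Leu: 6 codons.
4 × 4 × 2 × 6 × 2 × 2 × 3 × 6 = 13824.

13824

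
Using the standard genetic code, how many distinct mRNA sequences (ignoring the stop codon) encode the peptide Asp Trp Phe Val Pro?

Asp: 2 codons.
Trp: 1 codon.
Phe: 2 codons.
Val: 4 codons.
Pro: 4 codons.
2 × 1 × 2 × 4 × 4 = 64.

64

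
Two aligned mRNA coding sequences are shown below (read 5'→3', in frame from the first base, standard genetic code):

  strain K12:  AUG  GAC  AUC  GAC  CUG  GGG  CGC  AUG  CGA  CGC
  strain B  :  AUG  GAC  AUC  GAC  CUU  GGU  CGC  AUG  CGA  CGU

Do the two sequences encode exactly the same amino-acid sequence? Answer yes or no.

Codon 1: AUG Met / AUG Met — identical.
Codon 2: GAC Asp / GAC Asp — identical.
Codon 3: AUC Ile / AUC Ile — identical.
Codon 4: GAC Asp / GAC Asp — identical.
Codon 5: CUG Leu / CUU Leu — synonymous.
Codon 6: GGG Gly / GGU Gly — synonymous.
Codon 7: CGC Arg / CGC Arg — identical.
Codon 8: AUG Met / AUG Met — identical.
Codon 9: CGA Arg / CGA Arg — identical.
Codon 10: CGC Arg / CGU Arg — synonymous.
Nonsynonymous differences: 0 → same protein.

yes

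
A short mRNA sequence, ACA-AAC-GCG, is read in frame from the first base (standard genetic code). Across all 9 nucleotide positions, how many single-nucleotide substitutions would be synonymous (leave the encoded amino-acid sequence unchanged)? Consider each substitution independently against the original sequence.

7

Codon 1 (ACA, Thr): 3 synonymous substitutions.
Codon 2 (AAC, Asn): 1 synonymous substitution.
Codon 3 (GCG, Ala): 3 synonymous substitutions.
Total: 3 + 1 + 3 = 7.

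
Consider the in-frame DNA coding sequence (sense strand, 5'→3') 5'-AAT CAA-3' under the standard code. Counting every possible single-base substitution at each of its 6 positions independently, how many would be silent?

2

Codon 1 (AAT, Asn): 1 synonymous substitution.
Codon 2 (CAA, Gln): 1 synonymous substitution.
Total: 1 + 1 = 2.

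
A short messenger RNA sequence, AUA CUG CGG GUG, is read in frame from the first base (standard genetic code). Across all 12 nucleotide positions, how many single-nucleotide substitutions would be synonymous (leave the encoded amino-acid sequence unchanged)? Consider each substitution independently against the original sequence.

13

Codon 1 (AUA, Ile): 2 synonymous substitutions.
Codon 2 (CUG, Leu): 4 synonymous substitutions.
Codon 3 (CGG, Arg): 4 synonymous substitutions.
Codon 4 (GUG, Val): 3 synonymous substitutions.
Total: 2 + 4 + 4 + 3 = 13.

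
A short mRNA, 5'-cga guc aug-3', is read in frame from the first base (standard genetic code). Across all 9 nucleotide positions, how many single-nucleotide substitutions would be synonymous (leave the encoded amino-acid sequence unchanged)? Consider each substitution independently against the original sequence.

7

Codon 1 (CGA, Arg): 4 synonymous substitutions.
Codon 2 (GUC, Val): 3 synonymous substitutions.
Codon 3 (AUG, Met): 0 synonymous substitutions.
Total: 4 + 3 + 0 = 7.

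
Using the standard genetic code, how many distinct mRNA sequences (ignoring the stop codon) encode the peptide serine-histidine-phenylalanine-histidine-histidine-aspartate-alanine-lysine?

Ser: 6 codons.
His: 2 codons.
Phe: 2 codons.
His: 2 codons.
His: 2 codons.
Asp: 2 codons.
Ala: 4 codons.
Lys: 2 codons.
6 × 2 × 2 × 2 × 2 × 2 × 4 × 2 = 1536.

1536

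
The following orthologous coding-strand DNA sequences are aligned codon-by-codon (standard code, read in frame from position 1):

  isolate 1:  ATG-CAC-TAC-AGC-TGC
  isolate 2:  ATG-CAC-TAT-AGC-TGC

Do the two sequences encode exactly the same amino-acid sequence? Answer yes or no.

yes

Codon 1: ATG Met / ATG Met — identical.
Codon 2: CAC His / CAC His — identical.
Codon 3: TAC Tyr / TAT Tyr — synonymous.
Codon 4: AGC Ser / AGC Ser — identical.
Codon 5: TGC Cys / TGC Cys — identical.
Nonsynonymous differences: 0 → same protein.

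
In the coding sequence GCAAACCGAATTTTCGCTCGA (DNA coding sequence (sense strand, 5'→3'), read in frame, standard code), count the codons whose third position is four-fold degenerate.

Codon 1 GCA (Ala): third position 4-fold.
Codon 2 AAC (Asn): third position 2-fold.
Codon 3 CGA (Arg): third position 4-fold.
Codon 4 ATT (Ile): third position 3-fold.
Codon 5 TTC (Phe): third position 2-fold.
Codon 6 GCT (Ala): third position 4-fold.
Codon 7 CGA (Arg): third position 4-fold.
Four-fold degenerate third positions: 4.

4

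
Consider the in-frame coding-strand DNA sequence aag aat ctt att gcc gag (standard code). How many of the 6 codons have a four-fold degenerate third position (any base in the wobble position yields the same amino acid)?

Codon 1 AAG (Lys): third position 2-fold.
Codon 2 AAT (Asn): third position 2-fold.
Codon 3 CTT (Leu): third position 4-fold.
Codon 4 ATT (Ile): third position 3-fold.
Codon 5 GCC (Ala): third position 4-fold.
Codon 6 GAG (Glu): third position 2-fold.
Four-fold degenerate third positions: 2.

2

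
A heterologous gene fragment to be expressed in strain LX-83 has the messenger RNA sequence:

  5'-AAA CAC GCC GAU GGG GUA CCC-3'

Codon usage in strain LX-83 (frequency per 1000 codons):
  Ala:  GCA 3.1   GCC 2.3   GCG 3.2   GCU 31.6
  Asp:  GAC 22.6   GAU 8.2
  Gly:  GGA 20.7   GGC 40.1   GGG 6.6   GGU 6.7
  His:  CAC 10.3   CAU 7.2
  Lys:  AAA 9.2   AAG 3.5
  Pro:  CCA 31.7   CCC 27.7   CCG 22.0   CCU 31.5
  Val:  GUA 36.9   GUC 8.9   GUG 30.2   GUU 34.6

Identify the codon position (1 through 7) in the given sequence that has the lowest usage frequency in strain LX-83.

3

Codon 1 AAA (Lys): 9.2 per 1000.
Codon 2 CAC (His): 10.3 per 1000.
Codon 3 GCC (Ala): 2.3 per 1000.
Codon 4 GAU (Asp): 8.2 per 1000.
Codon 5 GGG (Gly): 6.6 per 1000.
Codon 6 GUA (Val): 36.9 per 1000.
Codon 7 CCC (Pro): 27.7 per 1000.
Lowest frequency is 2.3 at codon 3.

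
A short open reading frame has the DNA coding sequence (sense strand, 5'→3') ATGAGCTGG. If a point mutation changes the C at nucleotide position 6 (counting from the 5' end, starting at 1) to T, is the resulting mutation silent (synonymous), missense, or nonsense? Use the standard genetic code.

silent

Position 6 falls in codon 2: AGC → Ser.
After the substitution the codon is AGT → Ser.
Both encode Ser, so the change is synonymous.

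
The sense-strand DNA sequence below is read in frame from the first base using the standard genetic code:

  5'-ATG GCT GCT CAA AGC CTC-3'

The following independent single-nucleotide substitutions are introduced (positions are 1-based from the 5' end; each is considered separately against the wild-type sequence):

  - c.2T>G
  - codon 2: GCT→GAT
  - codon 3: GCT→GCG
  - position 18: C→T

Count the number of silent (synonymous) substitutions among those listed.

2

Codon 1: ATG (Met) → AGG (Arg) — missense.
Codon 2: GCT (Ala) → GAT (Asp) — missense.
Codon 3: GCT (Ala) → GCG (Ala) — synonymous.
Codon 6: CTC (Leu) → CTT (Leu) — synonymous.
Synonymous: 2 of 4.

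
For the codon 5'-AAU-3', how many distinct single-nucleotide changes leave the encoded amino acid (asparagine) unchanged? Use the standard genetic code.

1

Position 1: none → 0 synonymous.
Position 2: none → 0 synonymous.
Position 3: AAC → 1 synonymous.
Total: 0 + 0 + 1 = 1.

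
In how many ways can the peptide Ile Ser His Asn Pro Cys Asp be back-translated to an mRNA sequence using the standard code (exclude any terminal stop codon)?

1152

Ile: 3 codons.
Ser: 6 codons.
His: 2 codons.
Asn: 2 codons.
Pro: 4 codons.
Cys: 2 codons.
Asp: 2 codons.
3 × 6 × 2 × 2 × 4 × 2 × 2 = 1152.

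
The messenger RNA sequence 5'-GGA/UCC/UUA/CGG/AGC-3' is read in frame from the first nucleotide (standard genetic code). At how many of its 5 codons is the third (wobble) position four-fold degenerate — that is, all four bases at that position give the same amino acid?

3

Codon 1 GGA (Gly): third position 4-fold.
Codon 2 UCC (Ser): third position 4-fold.
Codon 3 UUA (Leu): third position 2-fold.
Codon 4 CGG (Arg): third position 4-fold.
Codon 5 AGC (Ser): third position 2-fold.
Four-fold degenerate third positions: 3.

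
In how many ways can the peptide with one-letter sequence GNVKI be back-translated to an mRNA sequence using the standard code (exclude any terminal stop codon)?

Gly: 4 codons.
Asn: 2 codons.
Val: 4 codons.
Lys: 2 codons.
Ile: 3 codons.
4 × 2 × 4 × 2 × 3 = 192.

192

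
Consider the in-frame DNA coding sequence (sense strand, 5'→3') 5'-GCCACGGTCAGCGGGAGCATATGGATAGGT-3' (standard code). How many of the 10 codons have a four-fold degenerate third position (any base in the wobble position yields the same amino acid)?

Codon 1 GCC (Ala): third position 4-fold.
Codon 2 ACG (Thr): third position 4-fold.
Codon 3 GTC (Val): third position 4-fold.
Codon 4 AGC (Ser): third position 2-fold.
Codon 5 GGG (Gly): third position 4-fold.
Codon 6 AGC (Ser): third position 2-fold.
Codon 7 ATA (Ile): third position 3-fold.
Codon 8 TGG (Trp): third position 1-fold.
Codon 9 ATA (Ile): third position 3-fold.
Codon 10 GGT (Gly): third position 4-fold.
Four-fold degenerate third positions: 5.

5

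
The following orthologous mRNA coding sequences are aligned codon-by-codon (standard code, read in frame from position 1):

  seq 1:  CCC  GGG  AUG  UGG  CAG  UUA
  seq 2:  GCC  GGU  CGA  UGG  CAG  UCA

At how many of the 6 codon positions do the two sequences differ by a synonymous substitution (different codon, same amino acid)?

1

Codon 1: CCC Pro / GCC Ala — nonsynonymous.
Codon 2: GGG Gly / GGU Gly — synonymous.
Codon 3: AUG Met / CGA Arg — nonsynonymous.
Codon 4: UGG Trp / UGG Trp — identical.
Codon 5: CAG Gln / CAG Gln — identical.
Codon 6: UUA Leu / UCA Ser — nonsynonymous.
Synonymous differences: 1.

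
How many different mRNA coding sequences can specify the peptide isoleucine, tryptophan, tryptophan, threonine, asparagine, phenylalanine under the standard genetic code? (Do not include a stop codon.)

Ile: 3 codons.
Trp: 1 codon.
Trp: 1 codon.
Thr: 4 codons.
Asn: 2 codons.
Phe: 2 codons.
3 × 1 × 1 × 4 × 2 × 2 = 48.

48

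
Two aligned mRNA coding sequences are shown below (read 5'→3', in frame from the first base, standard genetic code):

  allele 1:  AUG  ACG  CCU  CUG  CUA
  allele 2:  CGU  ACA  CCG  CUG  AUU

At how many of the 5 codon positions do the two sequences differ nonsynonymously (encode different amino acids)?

2

Codon 1: AUG Met / CGU Arg — nonsynonymous.
Codon 2: ACG Thr / ACA Thr — synonymous.
Codon 3: CCU Pro / CCG Pro — synonymous.
Codon 4: CUG Leu / CUG Leu — identical.
Codon 5: CUA Leu / AUU Ile — nonsynonymous.
Nonsynonymous differences: 2.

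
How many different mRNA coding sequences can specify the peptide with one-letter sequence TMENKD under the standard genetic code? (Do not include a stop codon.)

64

Thr: 4 codons.
Met: 1 codon.
Glu: 2 codons.
Asn: 2 codons.
Lys: 2 codons.
Asp: 2 codons.
4 × 1 × 2 × 2 × 2 × 2 = 64.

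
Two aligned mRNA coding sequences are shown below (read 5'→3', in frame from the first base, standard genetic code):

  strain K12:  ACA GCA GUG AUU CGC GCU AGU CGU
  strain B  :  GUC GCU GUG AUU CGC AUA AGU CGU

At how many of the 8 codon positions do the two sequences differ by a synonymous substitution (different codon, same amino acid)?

1

Codon 1: ACA Thr / GUC Val — nonsynonymous.
Codon 2: GCA Ala / GCU Ala — synonymous.
Codon 3: GUG Val / GUG Val — identical.
Codon 4: AUU Ile / AUU Ile — identical.
Codon 5: CGC Arg / CGC Arg — identical.
Codon 6: GCU Ala / AUA Ile — nonsynonymous.
Codon 7: AGU Ser / AGU Ser — identical.
Codon 8: CGU Arg / CGU Arg — identical.
Synonymous differences: 1.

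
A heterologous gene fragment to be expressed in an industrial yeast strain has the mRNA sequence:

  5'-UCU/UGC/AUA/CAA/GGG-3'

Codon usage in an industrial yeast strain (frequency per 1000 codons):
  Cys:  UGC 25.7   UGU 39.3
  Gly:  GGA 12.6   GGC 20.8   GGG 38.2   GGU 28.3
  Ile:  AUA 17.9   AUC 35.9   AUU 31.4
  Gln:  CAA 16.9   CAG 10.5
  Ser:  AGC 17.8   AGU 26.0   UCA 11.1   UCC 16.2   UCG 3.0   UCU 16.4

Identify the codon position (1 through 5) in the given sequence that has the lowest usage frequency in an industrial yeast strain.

Codon 1 UCU (Ser): 16.4 per 1000.
Codon 2 UGC (Cys): 25.7 per 1000.
Codon 3 AUA (Ile): 17.9 per 1000.
Codon 4 CAA (Gln): 16.9 per 1000.
Codon 5 GGG (Gly): 38.2 per 1000.
Lowest frequency is 16.4 at codon 1.

1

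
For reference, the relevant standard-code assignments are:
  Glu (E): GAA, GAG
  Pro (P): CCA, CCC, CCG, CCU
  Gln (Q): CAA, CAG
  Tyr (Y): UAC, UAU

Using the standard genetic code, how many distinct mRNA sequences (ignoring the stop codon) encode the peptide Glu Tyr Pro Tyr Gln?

64

Glu: 2 codons.
Tyr: 2 codons.
Pro: 4 codons.
Tyr: 2 codons.
Gln: 2 codons.
2 × 2 × 4 × 2 × 2 = 64.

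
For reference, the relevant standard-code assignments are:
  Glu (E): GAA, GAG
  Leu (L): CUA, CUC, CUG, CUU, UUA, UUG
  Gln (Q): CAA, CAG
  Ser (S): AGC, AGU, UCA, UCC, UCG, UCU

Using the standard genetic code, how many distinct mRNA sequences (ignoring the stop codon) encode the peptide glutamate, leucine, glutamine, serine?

Glu: 2 codons.
Leu: 6 codons.
Gln: 2 codons.
Ser: 6 codons.
2 × 6 × 2 × 6 = 144.

144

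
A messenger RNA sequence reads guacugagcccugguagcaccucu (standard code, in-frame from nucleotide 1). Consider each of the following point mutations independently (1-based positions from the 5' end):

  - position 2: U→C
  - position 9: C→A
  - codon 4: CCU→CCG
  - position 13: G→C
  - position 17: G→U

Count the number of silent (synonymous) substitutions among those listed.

Codon 1: GUA (Val) → GCA (Ala) — missense.
Codon 3: AGC (Ser) → AGA (Arg) — missense.
Codon 4: CCU (Pro) → CCG (Pro) — synonymous.
Codon 5: GGU (Gly) → CGU (Arg) — missense.
Codon 6: AGC (Ser) → AUC (Ile) — missense.
Synonymous: 1 of 5.

1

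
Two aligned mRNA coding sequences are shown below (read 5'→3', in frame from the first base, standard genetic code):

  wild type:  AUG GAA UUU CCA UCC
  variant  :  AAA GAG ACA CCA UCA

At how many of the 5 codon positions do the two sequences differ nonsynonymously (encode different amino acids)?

2

Codon 1: AUG Met / AAA Lys — nonsynonymous.
Codon 2: GAA Glu / GAG Glu — synonymous.
Codon 3: UUU Phe / ACA Thr — nonsynonymous.
Codon 4: CCA Pro / CCA Pro — identical.
Codon 5: UCC Ser / UCA Ser — synonymous.
Nonsynonymous differences: 2.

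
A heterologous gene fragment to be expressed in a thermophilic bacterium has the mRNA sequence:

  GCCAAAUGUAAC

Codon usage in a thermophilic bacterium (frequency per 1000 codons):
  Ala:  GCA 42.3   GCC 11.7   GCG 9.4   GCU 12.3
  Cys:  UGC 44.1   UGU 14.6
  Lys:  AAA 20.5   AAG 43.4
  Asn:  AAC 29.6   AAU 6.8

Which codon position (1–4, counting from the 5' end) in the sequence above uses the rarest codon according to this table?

1

Codon 1 GCC (Ala): 11.7 per 1000.
Codon 2 AAA (Lys): 20.5 per 1000.
Codon 3 UGU (Cys): 14.6 per 1000.
Codon 4 AAC (Asn): 29.6 per 1000.
Lowest frequency is 11.7 at codon 1.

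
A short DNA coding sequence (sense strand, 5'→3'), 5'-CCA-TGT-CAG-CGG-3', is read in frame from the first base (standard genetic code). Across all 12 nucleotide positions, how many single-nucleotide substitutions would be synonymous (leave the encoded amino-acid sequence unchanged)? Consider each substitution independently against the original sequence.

9

Codon 1 (CCA, Pro): 3 synonymous substitutions.
Codon 2 (TGT, Cys): 1 synonymous substitution.
Codon 3 (CAG, Gln): 1 synonymous substitution.
Codon 4 (CGG, Arg): 4 synonymous substitutions.
Total: 3 + 1 + 1 + 4 = 9.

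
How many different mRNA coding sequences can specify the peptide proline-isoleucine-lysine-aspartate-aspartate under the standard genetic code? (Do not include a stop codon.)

Pro: 4 codons.
Ile: 3 codons.
Lys: 2 codons.
Asp: 2 codons.
Asp: 2 codons.
4 × 3 × 2 × 2 × 2 = 96.

96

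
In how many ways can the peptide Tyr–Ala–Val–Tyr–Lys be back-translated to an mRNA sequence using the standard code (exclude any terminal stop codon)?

128

Tyr: 2 codons.
Ala: 4 codons.
Val: 4 codons.
Tyr: 2 codons.
Lys: 2 codons.
2 × 4 × 4 × 2 × 2 = 128.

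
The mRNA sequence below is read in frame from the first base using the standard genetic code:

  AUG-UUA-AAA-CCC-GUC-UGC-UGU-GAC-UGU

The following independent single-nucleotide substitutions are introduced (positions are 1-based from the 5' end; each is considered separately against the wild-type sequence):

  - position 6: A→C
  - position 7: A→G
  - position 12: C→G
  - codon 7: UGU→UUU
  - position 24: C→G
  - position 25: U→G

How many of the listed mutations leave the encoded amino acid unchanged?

Codon 2: UUA (Leu) → UUC (Phe) — missense.
Codon 3: AAA (Lys) → GAA (Glu) — missense.
Codon 4: CCC (Pro) → CCG (Pro) — synonymous.
Codon 7: UGU (Cys) → UUU (Phe) — missense.
Codon 8: GAC (Asp) → GAG (Glu) — missense.
Codon 9: UGU (Cys) → GGU (Gly) — missense.
Synonymous: 1 of 6.

1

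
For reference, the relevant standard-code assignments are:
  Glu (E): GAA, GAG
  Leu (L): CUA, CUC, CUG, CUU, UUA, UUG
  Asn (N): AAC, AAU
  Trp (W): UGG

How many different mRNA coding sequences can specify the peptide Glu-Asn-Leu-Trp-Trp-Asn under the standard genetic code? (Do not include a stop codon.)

Glu: 2 codons.
Asn: 2 codons.
Leu: 6 codons.
Trp: 1 codon.
Trp: 1 codon.
Asn: 2 codons.
2 × 2 × 6 × 1 × 1 × 2 = 48.

48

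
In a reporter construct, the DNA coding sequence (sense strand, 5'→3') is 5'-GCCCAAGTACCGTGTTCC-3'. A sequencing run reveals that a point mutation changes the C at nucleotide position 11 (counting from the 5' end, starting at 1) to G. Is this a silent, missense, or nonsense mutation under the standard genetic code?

Position 11 falls in codon 4: CCG → Pro.
After the substitution the codon is CGG → Arg.
Pro ≠ Arg, so this is a missense mutation.

missense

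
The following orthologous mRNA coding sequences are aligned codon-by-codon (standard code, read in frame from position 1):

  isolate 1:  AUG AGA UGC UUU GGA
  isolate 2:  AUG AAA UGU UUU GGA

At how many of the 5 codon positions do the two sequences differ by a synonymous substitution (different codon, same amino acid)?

Codon 1: AUG Met / AUG Met — identical.
Codon 2: AGA Arg / AAA Lys — nonsynonymous.
Codon 3: UGC Cys / UGU Cys — synonymous.
Codon 4: UUU Phe / UUU Phe — identical.
Codon 5: GGA Gly / GGA Gly — identical.
Synonymous differences: 1.

1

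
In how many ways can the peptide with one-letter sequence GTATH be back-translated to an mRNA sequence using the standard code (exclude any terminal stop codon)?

Gly: 4 codons.
Thr: 4 codons.
Ala: 4 codons.
Thr: 4 codons.
His: 2 codons.
4 × 4 × 4 × 4 × 2 = 512.

512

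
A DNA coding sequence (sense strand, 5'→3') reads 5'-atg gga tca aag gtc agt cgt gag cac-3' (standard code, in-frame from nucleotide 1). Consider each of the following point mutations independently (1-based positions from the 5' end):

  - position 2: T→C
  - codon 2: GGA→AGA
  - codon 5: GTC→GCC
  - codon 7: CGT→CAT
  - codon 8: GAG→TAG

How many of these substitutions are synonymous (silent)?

Codon 1: ATG (Met) → ACG (Thr) — missense.
Codon 2: GGA (Gly) → AGA (Arg) — missense.
Codon 5: GTC (Val) → GCC (Ala) — missense.
Codon 7: CGT (Arg) → CAT (His) — missense.
Codon 8: GAG (Glu) → TAG (Stop) — nonsense.
Synonymous: 0 of 5.

0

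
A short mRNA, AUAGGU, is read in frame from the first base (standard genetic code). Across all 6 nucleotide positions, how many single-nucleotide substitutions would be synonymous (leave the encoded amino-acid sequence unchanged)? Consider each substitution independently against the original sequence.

Codon 1 (AUA, Ile): 2 synonymous substitutions.
Codon 2 (GGU, Gly): 3 synonymous substitutions.
Total: 2 + 3 = 5.

5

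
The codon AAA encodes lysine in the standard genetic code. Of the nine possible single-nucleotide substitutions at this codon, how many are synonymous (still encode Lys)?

1

Position 1: none → 0 synonymous.
Position 2: none → 0 synonymous.
Position 3: AAG → 1 synonymous.
Total: 0 + 0 + 1 = 1.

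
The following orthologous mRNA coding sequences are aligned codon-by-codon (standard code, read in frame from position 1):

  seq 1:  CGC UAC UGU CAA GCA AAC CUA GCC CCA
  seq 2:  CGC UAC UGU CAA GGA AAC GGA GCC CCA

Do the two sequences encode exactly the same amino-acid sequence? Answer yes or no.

no

Codon 1: CGC Arg / CGC Arg — identical.
Codon 2: UAC Tyr / UAC Tyr — identical.
Codon 3: UGU Cys / UGU Cys — identical.
Codon 4: CAA Gln / CAA Gln — identical.
Codon 5: GCA Ala / GGA Gly — nonsynonymous.
Codon 6: AAC Asn / AAC Asn — identical.
Codon 7: CUA Leu / GGA Gly — nonsynonymous.
Codon 8: GCC Ala / GCC Ala — identical.
Codon 9: CCA Pro / CCA Pro — identical.
Nonsynonymous differences: 2 → different protein.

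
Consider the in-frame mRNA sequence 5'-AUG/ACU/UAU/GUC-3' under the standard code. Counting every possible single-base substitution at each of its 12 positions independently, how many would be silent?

7

Codon 1 (AUG, Met): 0 synonymous substitutions.
Codon 2 (ACU, Thr): 3 synonymous substitutions.
Codon 3 (UAU, Tyr): 1 synonymous substitution.
Codon 4 (GUC, Val): 3 synonymous substitutions.
Total: 0 + 3 + 1 + 3 = 7.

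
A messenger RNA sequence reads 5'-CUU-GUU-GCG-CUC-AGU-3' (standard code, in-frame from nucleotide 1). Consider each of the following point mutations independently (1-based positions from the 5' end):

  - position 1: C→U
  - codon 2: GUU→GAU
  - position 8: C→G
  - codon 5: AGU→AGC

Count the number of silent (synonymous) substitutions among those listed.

Codon 1: CUU (Leu) → UUU (Phe) — missense.
Codon 2: GUU (Val) → GAU (Asp) — missense.
Codon 3: GCG (Ala) → GGG (Gly) — missense.
Codon 5: AGU (Ser) → AGC (Ser) — synonymous.
Synonymous: 1 of 4.

1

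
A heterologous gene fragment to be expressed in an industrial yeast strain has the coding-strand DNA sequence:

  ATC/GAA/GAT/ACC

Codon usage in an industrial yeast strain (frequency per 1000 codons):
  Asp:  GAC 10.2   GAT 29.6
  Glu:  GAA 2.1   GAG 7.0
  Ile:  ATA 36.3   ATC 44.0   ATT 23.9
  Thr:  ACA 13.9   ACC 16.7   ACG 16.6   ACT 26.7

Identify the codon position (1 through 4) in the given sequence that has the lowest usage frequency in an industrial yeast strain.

Codon 1 ATC (Ile): 44.0 per 1000.
Codon 2 GAA (Glu): 2.1 per 1000.
Codon 3 GAT (Asp): 29.6 per 1000.
Codon 4 ACC (Thr): 16.7 per 1000.
Lowest frequency is 2.1 at codon 2.

2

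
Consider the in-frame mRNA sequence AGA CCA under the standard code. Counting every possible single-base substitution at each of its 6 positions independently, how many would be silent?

5

Codon 1 (AGA, Arg): 2 synonymous substitutions.
Codon 2 (CCA, Pro): 3 synonymous substitutions.
Total: 2 + 3 = 5.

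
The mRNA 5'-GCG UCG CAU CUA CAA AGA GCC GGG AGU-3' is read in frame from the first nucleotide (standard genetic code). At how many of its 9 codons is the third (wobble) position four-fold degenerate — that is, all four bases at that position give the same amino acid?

Codon 1 GCG (Ala): third position 4-fold.
Codon 2 UCG (Ser): third position 4-fold.
Codon 3 CAU (His): third position 2-fold.
Codon 4 CUA (Leu): third position 4-fold.
Codon 5 CAA (Gln): third position 2-fold.
Codon 6 AGA (Arg): third position 2-fold.
Codon 7 GCC (Ala): third position 4-fold.
Codon 8 GGG (Gly): third position 4-fold.
Codon 9 AGU (Ser): third position 2-fold.
Four-fold degenerate third positions: 5.

5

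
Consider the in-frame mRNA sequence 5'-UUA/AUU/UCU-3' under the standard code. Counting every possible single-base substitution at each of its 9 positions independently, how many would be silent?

7

Codon 1 (UUA, Leu): 2 synonymous substitutions.
Codon 2 (AUU, Ile): 2 synonymous substitutions.
Codon 3 (UCU, Ser): 3 synonymous substitutions.
Total: 2 + 2 + 3 = 7.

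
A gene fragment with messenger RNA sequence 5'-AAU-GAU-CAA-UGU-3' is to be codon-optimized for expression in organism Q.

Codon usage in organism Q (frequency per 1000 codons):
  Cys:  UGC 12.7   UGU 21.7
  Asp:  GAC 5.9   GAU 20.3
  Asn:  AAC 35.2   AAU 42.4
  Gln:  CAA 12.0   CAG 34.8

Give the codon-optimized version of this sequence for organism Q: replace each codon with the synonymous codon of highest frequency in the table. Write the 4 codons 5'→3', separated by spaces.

AAU GAU CAG UGU

Codon 1 (Asn): best is AAU at 42.4.
Codon 2 (Asp): best is GAU at 20.3.
Codon 3 (Gln): best is CAG at 34.8.
Codon 4 (Cys): best is UGU at 21.7.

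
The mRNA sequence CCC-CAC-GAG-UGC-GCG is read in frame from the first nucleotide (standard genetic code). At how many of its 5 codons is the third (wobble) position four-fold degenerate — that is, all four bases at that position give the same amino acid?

Codon 1 CCC (Pro): third position 4-fold.
Codon 2 CAC (His): third position 2-fold.
Codon 3 GAG (Glu): third position 2-fold.
Codon 4 UGC (Cys): third position 2-fold.
Codon 5 GCG (Ala): third position 4-fold.
Four-fold degenerate third positions: 2.

2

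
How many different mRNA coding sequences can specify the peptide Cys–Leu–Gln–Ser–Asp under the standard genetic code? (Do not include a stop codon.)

288

Cys: 2 codons.
Leu: 6 codons.
Gln: 2 codons.
Ser: 6 codons.
Asp: 2 codons.
2 × 6 × 2 × 6 × 2 = 288.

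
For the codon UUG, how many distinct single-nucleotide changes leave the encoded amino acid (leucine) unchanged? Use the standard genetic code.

2

Position 1: CUG → 1 synonymous.
Position 2: none → 0 synonymous.
Position 3: UUA → 1 synonymous.
Total: 1 + 0 + 1 = 2.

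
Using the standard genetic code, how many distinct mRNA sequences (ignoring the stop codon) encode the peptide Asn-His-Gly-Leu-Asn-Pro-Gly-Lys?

6144

Asn: 2 codons.
His: 2 codons.
Gly: 4 codons.
Leu: 6 codons.
Asn: 2 codons.
Pro: 4 codons.
Gly: 4 codons.
Lys: 2 codons.
2 × 2 × 4 × 6 × 2 × 4 × 4 × 2 = 6144.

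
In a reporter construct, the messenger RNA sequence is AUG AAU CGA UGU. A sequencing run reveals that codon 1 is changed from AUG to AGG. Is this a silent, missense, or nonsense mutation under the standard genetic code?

missense

Position 2 falls in codon 1: AUG → Met.
After the substitution the codon is AGG → Arg.
Met ≠ Arg, so this is a missense mutation.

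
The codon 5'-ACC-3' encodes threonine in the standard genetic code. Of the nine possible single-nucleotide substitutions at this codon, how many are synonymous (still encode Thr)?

Position 1: none → 0 synonymous.
Position 2: none → 0 synonymous.
Position 3: ACU, ACA, ACG → 3 synonymous.
Total: 0 + 0 + 3 = 3.

3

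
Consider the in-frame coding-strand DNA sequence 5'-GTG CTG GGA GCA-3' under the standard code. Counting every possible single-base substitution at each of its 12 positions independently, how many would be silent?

Codon 1 (GTG, Val): 3 synonymous substitutions.
Codon 2 (CTG, Leu): 4 synonymous substitutions.
Codon 3 (GGA, Gly): 3 synonymous substitutions.
Codon 4 (GCA, Ala): 3 synonymous substitutions.
Total: 3 + 4 + 3 + 3 = 13.

13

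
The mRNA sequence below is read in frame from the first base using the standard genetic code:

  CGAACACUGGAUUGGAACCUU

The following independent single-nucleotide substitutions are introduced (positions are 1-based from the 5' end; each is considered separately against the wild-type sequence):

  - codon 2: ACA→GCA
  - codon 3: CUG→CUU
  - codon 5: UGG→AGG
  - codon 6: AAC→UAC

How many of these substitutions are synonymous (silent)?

1

Codon 2: ACA (Thr) → GCA (Ala) — missense.
Codon 3: CUG (Leu) → CUU (Leu) — synonymous.
Codon 5: UGG (Trp) → AGG (Arg) — missense.
Codon 6: AAC (Asn) → UAC (Tyr) — missense.
Synonymous: 1 of 4.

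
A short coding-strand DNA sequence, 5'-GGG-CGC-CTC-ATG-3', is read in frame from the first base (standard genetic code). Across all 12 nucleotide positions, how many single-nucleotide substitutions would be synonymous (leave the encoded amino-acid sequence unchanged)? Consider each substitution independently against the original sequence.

9

Codon 1 (GGG, Gly): 3 synonymous substitutions.
Codon 2 (CGC, Arg): 3 synonymous substitutions.
Codon 3 (CTC, Leu): 3 synonymous substitutions.
Codon 4 (ATG, Met): 0 synonymous substitutions.
Total: 3 + 3 + 3 + 0 = 9.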